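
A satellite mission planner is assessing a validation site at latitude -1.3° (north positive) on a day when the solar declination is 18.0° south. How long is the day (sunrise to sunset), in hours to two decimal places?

−tan φ tan δ = −(-0.0227)(-0.3249) = -0.0074; H_s = arccos(-0.0074) = 90.42°.
Day length = 2 H_s / 15° h⁻¹ = 180.84° / 15 = 12.056 h.

12.06 hours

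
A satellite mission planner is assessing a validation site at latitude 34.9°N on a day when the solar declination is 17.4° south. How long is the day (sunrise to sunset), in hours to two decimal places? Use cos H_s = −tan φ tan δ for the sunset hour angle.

The sunset hour angle satisfies cos H_s = −tan φ tan δ = 0.2186, giving H_s = 77.37°.
Day length = 2 H_s / 15° h⁻¹ = 154.74° / 15 = 10.316 h.

10.32 hours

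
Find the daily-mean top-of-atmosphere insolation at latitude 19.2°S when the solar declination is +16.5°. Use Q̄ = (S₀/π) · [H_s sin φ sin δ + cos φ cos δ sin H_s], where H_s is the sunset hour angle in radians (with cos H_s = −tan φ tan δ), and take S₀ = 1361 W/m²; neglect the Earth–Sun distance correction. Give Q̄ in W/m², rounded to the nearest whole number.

The sunset hour angle satisfies cos H_s = −tan φ tan δ = 0.1032, giving H_s = 84.08°. In radians, H_s = 1.4675.
H_s sin φ sin δ = 1.4675 × -0.3289 × 0.2840 = -0.1371.
cos φ cos δ sin H_s = 0.9444 × 0.9588 × 0.9947 = 0.9007.
Q̄ = (1361/π) × (-0.1371 + 0.9007) = 433.22 × 0.7636 = 330.81 W/m².

331 W/m²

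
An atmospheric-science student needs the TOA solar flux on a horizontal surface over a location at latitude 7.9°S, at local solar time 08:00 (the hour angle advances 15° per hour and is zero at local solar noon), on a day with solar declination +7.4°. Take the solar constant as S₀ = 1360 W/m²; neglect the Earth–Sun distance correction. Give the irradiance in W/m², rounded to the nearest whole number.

Hour angle H = 15° × (8 − 12) = -60.00°.
cos θ_z = sin(-7.9°) sin(7.4°) + cos(-7.9°) cos(7.4°) cos(-60.00°) = -0.0177 + 0.4911 = 0.4734.
Top-of-atmosphere irradiance = S₀ cos θ_z = 1360 × 0.4734 = 643.82 W/m².

644 W/m²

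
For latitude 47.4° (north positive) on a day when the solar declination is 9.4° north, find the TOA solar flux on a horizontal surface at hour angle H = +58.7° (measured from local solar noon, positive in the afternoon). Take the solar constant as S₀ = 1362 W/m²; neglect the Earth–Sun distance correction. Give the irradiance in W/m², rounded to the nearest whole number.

cos θ_z = sin φ sin δ + cos φ cos δ cos H = (0.7361)(0.1633) + (0.6769)(0.9866)(0.5195) = 0.4671.
Top-of-atmosphere irradiance = S₀ cos θ_z = 1362 × 0.4671 = 636.19 W/m².

636 W/m²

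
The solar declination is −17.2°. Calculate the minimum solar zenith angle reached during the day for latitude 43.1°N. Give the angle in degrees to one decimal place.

60.3°

At local solar noon the hour angle is zero, so the zenith angle is |φ − δ| = |43.1° − (-17.2°)| = 60.3°.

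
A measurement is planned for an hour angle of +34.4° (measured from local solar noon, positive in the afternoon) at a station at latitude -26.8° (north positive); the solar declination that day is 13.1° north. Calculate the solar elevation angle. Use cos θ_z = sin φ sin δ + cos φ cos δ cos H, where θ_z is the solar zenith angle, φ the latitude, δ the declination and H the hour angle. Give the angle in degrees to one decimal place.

38.0°

cos θ_z = sin φ sin δ + cos φ cos δ cos H = (-0.4509)(0.2267) + (0.8926)(0.9740)(0.8251) = 0.6151.
θ_z = arccos(0.6151) = 52.04°, so the elevation is 90° − 52.04° = 37.96°.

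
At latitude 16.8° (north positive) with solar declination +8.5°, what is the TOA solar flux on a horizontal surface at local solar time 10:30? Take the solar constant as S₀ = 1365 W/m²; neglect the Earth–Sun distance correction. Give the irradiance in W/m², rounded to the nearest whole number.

Hour angle H = 15° × (10.5 − 12) = -22.50°.
cos θ_z = sin φ sin δ + cos φ cos δ cos H = (0.2890)(0.1478) + (0.9573)(0.9890)(0.9239) = 0.9174.
Top-of-atmosphere irradiance = S₀ cos θ_z = 1365 × 0.9174 = 1252.25 W/m².

1252 W/m²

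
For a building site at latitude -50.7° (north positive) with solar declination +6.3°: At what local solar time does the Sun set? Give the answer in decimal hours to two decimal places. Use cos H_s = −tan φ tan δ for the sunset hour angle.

17.48 h

−tan φ tan δ = −(-1.2218)(0.1104) = 0.1349; H_s = arccos(0.1349) = 82.25°.
Sunset is at 12 + H_s/15 = 12 + 5.483 = 17.483 h local solar time.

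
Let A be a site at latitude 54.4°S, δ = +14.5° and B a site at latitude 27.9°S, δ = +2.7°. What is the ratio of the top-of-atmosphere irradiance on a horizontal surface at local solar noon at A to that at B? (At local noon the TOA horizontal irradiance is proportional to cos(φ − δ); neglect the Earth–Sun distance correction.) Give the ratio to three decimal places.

A: cos θ_z = cos(-54.4° − (14.5°)) = 0.3600.
B: cos θ_z = cos(-27.9° − (2.7°)) = 0.8607.
Ratio A/B = 0.3600 / 0.8607 = 0.4183.

0.418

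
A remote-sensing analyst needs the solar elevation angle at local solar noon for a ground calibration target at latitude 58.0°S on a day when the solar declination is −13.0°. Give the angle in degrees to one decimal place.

At local solar noon the hour angle is zero, so the elevation is 90° − |φ − δ| = 90° − |-58.0° − (-13.0°)| = 90° − 45.0° = 45.0°.

45.0°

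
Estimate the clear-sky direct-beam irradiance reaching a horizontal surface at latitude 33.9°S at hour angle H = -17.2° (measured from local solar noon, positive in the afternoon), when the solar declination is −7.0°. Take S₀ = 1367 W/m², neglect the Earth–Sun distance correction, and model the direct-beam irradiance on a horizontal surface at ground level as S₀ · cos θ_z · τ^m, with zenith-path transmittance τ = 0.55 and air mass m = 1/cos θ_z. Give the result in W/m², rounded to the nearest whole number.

cos θ_z = sin(-33.9°) sin(-7.0°) + cos(-33.9°) cos(-7.0°) cos(-17.20°) = 0.0680 + 0.7870 = 0.8550.
Air mass m = 1/cos θ_z = 1/0.8550 = 1.170; τ^m = 0.55^1.170 = 0.4968.
Surface direct beam = 1367 × 0.8550 × 0.4968 = 580.65 W/m².

581 W/m²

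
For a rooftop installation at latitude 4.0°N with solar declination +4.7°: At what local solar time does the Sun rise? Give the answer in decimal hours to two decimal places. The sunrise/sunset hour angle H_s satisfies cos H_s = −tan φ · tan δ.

cos H_s = −tan(4.0°) · tan(4.7°) = -0.0057, so H_s = arccos(-0.0057) = 90.33°.
Sunrise is at 12 − H_s/15 = 12 − 6.022 = 5.978 h local solar time.

5.98 h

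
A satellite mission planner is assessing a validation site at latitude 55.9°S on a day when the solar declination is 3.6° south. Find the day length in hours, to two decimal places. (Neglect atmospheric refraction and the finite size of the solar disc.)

−tan φ tan δ = −(-1.4770)(-0.0629) = -0.0929; H_s = arccos(-0.0929) = 95.33°.
Day length = 2 H_s / 15° h⁻¹ = 190.66° / 15 = 12.711 h.

12.71 hours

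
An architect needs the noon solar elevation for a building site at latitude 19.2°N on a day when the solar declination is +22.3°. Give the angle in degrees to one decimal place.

86.9°

At local solar noon the hour angle is zero, so the elevation is 90° − |φ − δ| = 90° − |19.2° − (22.3°)| = 90° − 3.1° = 86.9°.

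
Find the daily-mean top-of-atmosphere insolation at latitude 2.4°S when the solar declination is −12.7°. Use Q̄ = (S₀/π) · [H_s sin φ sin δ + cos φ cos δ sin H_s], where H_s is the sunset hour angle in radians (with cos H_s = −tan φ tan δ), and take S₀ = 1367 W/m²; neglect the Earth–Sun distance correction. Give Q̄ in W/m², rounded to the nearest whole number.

The sunset hour angle satisfies cos H_s = −tan φ tan δ = -0.0094, giving H_s = 90.54°. In radians, H_s = 1.5802.
H_s sin φ sin δ = 1.5802 × -0.0419 × -0.2198 = 0.0146.
cos φ cos δ sin H_s = 0.9991 × 0.9755 × 1.0000 = 0.9746.
Q̄ = (1367/π) × (0.0146 + 0.9746) = 435.13 × 0.9892 = 430.43 W/m².

430 W/m²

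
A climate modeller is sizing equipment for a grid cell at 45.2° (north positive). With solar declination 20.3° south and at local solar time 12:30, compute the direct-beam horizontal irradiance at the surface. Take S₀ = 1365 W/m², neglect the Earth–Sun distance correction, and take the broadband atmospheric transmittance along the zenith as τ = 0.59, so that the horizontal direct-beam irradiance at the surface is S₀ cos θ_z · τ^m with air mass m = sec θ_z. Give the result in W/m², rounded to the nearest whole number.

Hour angle H = 15° × (12.5 − 12) = 7.50°.
cos θ_z = sin(45.2°) sin(-20.3°) + cos(45.2°) cos(-20.3°) cos(7.50°) = -0.2462 + 0.6552 = 0.4090.
Air mass m = 1/cos θ_z = 1/0.4090 = 2.445; τ^m = 0.59^2.445 = 0.2753.
Surface direct beam = 1365 × 0.4090 × 0.2753 = 153.70 W/m².

154 W/m²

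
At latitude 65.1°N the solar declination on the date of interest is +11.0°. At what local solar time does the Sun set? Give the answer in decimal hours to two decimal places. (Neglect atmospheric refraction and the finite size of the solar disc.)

19.65 h

cos H_s = −tan(65.1°) · tan(11.0°) = -0.4188, so H_s = arccos(-0.4188) = 114.76°.
Sunset is at 12 + H_s/15 = 12 + 7.651 = 19.651 h local solar time.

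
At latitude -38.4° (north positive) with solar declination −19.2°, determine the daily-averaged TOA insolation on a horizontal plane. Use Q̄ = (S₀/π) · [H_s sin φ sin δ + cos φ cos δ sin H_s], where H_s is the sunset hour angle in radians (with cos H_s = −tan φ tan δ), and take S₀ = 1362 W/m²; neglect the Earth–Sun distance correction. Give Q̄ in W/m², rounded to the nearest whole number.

The sunset hour angle satisfies cos H_s = −tan φ tan δ = -0.2760, giving H_s = 106.02°. In radians, H_s = 1.8504.
H_s sin φ sin δ = 1.8504 × -0.6211 × -0.3289 = 0.3780.
cos φ cos δ sin H_s = 0.7837 × 0.9444 × 0.9612 = 0.7114.
Q̄ = (1362/π) × (0.3780 + 0.7114) = 433.54 × 1.0894 = 472.30 W/m².

472 W/m²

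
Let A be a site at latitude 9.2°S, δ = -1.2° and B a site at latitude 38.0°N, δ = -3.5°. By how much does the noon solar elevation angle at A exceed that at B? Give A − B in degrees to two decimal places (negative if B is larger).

+33.50°

A: 90° − |-9.2 − (-1.2)| = 82.00°.
B: 90° − |38.0 − (-3.5)| = 48.50°.
A − B = 82.00 − 48.50 = 33.50°.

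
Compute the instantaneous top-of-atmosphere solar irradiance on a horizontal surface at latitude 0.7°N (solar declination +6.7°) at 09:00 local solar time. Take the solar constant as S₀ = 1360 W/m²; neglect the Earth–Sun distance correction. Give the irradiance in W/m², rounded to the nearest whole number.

957 W/m²

Hour angle H = 15° × (9 − 12) = -45.00°.
cos θ_z = sin φ sin δ + cos φ cos δ cos H = (0.0122)(0.1167) + (0.9999)(0.9932)(0.7071) = 0.7036.
Top-of-atmosphere irradiance = S₀ cos θ_z = 1360 × 0.7036 = 956.90 W/m².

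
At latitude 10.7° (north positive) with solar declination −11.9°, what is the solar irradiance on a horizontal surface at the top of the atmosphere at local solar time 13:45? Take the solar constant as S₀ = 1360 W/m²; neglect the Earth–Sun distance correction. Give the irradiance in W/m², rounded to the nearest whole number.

1121 W/m²

Hour angle H = 15° × (13.75 − 12) = 26.25°.
cos θ_z = sin(10.7°) sin(-11.9°) + cos(10.7°) cos(-11.9°) cos(26.25°) = -0.0383 + 0.8623 = 0.8240.
Top-of-atmosphere irradiance = S₀ cos θ_z = 1360 × 0.8240 = 1120.64 W/m².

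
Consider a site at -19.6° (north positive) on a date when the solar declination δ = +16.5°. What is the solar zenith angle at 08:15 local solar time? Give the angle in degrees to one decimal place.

Hour angle H = 15° × (8.25 − 12) = -56.25°.
cos θ_z = sin(-19.6°) sin(16.5°) + cos(-19.6°) cos(16.5°) cos(-56.25°) = -0.0953 + 0.5018 = 0.4065.
θ_z = arccos(0.4065) = 66.01°.

66.0°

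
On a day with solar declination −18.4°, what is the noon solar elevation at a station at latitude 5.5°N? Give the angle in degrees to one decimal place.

66.1°

At local solar noon the hour angle is zero, so the elevation is 90° − |φ − δ| = 90° − |5.5° − (-18.4°)| = 90° − 23.9° = 66.1°.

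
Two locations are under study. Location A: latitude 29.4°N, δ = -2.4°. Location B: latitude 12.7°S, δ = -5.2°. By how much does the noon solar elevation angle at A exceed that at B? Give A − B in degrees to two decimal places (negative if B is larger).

A: 90° − |29.4 − (-2.4)| = 58.20°.
B: 90° − |-12.7 − (-5.2)| = 82.50°.
A − B = 58.20 − 82.50 = -24.30°.

-24.30°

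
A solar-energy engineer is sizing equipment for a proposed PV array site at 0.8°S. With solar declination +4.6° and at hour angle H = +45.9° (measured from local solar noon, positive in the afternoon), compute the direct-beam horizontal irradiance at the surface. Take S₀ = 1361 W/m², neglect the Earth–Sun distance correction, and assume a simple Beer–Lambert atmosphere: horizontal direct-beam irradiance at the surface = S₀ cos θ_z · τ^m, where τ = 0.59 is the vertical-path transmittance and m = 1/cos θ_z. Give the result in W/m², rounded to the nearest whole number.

440 W/m²

With φ = -0.8°, δ = 4.6°, H = 45.90°: sin φ sin δ = -0.0011, cos φ cos δ cos H = 0.6936, so cos θ_z = 0.6925.
Air mass m = 1/cos θ_z = 1/0.6925 = 1.444; τ^m = 0.59^1.444 = 0.4668.
Surface direct beam = 1361 × 0.6925 × 0.4668 = 439.96 W/m².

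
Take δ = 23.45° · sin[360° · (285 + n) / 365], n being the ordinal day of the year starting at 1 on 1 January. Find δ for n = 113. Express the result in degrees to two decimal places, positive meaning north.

360 × (285 + 113) / 365 = 392.548°; sin(392.548°) = 0.5380.
δ = 23.45 × 0.5380 = 12.616° ≈ +12.62°.

+12.62°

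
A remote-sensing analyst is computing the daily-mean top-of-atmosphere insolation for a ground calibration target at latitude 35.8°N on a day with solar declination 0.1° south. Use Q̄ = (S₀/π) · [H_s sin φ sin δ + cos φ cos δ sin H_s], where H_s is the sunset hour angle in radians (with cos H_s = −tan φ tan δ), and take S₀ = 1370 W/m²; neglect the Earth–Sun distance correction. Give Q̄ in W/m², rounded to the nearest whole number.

cos H_s = −tan(35.8°) · tan(-0.1°) = 0.0013, so H_s = arccos(0.0013) = 89.93°. In radians, H_s = 1.5696.
H_s sin φ sin δ = 1.5696 × 0.5850 × -0.0017 = -0.0016.
cos φ cos δ sin H_s = 0.8111 × 1.0000 × 1.0000 = 0.8111.
Q̄ = (1370/π) × (-0.0016 + 0.8111) = 436.08 × 0.8095 = 353.01 W/m².

353 W/m²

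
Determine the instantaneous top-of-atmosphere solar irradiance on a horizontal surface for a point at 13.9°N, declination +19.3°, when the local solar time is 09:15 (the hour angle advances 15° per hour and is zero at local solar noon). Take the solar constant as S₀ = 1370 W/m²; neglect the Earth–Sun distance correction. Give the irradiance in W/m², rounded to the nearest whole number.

1052 W/m²

Hour angle H = 15° × (9.25 − 12) = -41.25°.
cos θ_z = sin(13.9°) sin(19.3°) + cos(13.9°) cos(19.3°) cos(-41.25°) = 0.0794 + 0.6888 = 0.7682.
Top-of-atmosphere irradiance = S₀ cos θ_z = 1370 × 0.7682 = 1052.43 W/m².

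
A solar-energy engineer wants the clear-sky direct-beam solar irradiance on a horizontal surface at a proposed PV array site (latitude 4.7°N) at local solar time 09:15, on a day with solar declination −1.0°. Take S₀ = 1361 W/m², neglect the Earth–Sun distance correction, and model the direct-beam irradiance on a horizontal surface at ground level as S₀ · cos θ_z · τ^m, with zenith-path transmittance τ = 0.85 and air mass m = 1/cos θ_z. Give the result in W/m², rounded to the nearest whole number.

Hour angle H = 15° × (9.25 − 12) = -41.25°.
cos θ_z = sin(4.7°) sin(-1.0°) + cos(4.7°) cos(-1.0°) cos(-41.25°) = -0.0014 + 0.7492 = 0.7478.
Air mass m = 1/cos θ_z = 1/0.7478 = 1.337; τ^m = 0.85^1.337 = 0.8047.
Surface direct beam = 1361 × 0.7478 × 0.8047 = 818.99 W/m².

819 W/m²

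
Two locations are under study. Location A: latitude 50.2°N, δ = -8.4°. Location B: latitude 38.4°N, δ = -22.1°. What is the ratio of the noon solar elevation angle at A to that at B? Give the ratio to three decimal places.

1.064

A: 90° − |50.2 − (-8.4)| = 31.40°.
B: 90° − |38.4 − (-22.1)| = 29.50°.
Ratio A/B = 31.4000 / 29.5000 = 1.0644.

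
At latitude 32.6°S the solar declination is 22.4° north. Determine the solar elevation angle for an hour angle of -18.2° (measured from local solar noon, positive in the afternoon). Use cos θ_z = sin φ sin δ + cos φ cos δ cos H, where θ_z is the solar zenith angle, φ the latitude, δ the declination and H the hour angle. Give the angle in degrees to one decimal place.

32.3°

With φ = -32.6°, δ = 22.4°, H = -18.20°: sin φ sin δ = -0.2053, cos φ cos δ cos H = 0.7399, so cos θ_z = 0.5346.
θ_z = arccos(0.5346) = 57.68°, so the elevation is 90° − 57.68° = 32.32°.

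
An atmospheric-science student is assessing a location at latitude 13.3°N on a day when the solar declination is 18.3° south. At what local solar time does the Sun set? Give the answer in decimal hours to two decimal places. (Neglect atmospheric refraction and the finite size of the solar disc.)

The sunset hour angle satisfies cos H_s = −tan φ tan δ = 0.0782, giving H_s = 85.51°.
Sunset is at 12 + H_s/15 = 12 + 5.701 = 17.701 h local solar time.

17.70 h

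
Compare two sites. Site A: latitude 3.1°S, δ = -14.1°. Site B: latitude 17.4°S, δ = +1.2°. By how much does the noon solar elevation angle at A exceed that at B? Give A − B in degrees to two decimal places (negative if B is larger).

A: 90° − |-3.1 − (-14.1)| = 79.00°.
B: 90° − |-17.4 − (1.2)| = 71.40°.
A − B = 79.00 − 71.40 = 7.60°.

+7.60°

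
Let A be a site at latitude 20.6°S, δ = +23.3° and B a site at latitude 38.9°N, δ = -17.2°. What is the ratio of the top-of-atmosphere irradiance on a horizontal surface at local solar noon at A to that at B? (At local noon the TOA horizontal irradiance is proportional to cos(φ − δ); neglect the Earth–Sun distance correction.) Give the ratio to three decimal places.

A: cos θ_z = cos(-20.6° − (23.3°)) = 0.7206.
B: cos θ_z = cos(38.9° − (-17.2°)) = 0.5577.
Ratio A/B = 0.7206 / 0.5577 = 1.2921.

1.292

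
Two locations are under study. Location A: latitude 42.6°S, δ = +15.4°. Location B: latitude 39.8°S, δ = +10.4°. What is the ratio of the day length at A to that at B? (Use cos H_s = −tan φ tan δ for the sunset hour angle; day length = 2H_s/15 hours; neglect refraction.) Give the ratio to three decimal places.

0.928

A: H_s = arccos(−tan -42.6° · tan 15.4°) = 75.33°, so 2H_s/15 = 10.0440 h.
B: H_s = arccos(−tan -39.8° · tan 10.4°) = 81.20°, so 2H_s/15 = 10.8267 h.
Ratio A/B = 10.0440 / 10.8267 = 0.9277.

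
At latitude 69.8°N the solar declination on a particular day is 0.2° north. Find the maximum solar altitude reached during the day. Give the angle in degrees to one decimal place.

At local solar noon the hour angle is zero, so the elevation is 90° − |φ − δ| = 90° − |69.8° − (0.2°)| = 90° − 69.6° = 20.4°.

20.4°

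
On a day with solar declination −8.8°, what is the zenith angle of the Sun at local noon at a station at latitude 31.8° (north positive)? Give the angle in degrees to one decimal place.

At local solar noon the hour angle is zero, so the zenith angle is |φ − δ| = |31.8° − (-8.8°)| = 40.6°.

40.6°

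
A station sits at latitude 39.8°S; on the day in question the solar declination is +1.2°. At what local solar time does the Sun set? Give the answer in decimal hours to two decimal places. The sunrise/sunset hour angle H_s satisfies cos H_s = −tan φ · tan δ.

17.93 h

The sunset hour angle satisfies cos H_s = −tan φ tan δ = 0.0175, giving H_s = 89.00°.
Sunset is at 12 + H_s/15 = 12 + 5.933 = 17.933 h local solar time.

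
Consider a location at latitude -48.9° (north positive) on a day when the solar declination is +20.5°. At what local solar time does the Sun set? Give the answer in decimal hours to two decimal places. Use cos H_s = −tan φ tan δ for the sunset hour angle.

cos H_s = −tan(-48.9°) · tan(20.5°) = 0.4286, so H_s = arccos(0.4286) = 64.62°.
Sunset is at 12 + H_s/15 = 12 + 4.308 = 16.308 h local solar time.

16.31 h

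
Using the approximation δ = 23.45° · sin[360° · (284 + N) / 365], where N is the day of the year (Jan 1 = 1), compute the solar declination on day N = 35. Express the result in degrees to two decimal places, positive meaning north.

360 × (284 + 35) / 365 = 314.630°; sin(314.630°) = -0.7117.
δ = 23.45 × -0.7117 = -16.689° ≈ -16.69°.

-16.69°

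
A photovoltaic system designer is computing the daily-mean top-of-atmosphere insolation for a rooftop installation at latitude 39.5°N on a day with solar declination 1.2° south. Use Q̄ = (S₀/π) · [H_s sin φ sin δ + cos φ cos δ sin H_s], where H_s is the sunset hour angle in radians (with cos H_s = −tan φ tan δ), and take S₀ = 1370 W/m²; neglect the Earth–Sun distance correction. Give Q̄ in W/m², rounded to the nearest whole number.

327 W/m²

The sunset hour angle satisfies cos H_s = −tan φ tan δ = 0.0173, giving H_s = 89.01°. In radians, H_s = 1.5535.
H_s sin φ sin δ = 1.5535 × 0.6361 × -0.0209 = -0.0207.
cos φ cos δ sin H_s = 0.7716 × 0.9998 × 0.9999 = 0.7714.
Q̄ = (1370/π) × (-0.0207 + 0.7714) = 436.08 × 0.7507 = 327.37 W/m².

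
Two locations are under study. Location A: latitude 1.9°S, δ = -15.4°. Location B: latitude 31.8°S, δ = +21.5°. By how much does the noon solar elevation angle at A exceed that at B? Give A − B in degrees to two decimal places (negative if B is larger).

A: 90° − |-1.9 − (-15.4)| = 76.50°.
B: 90° − |-31.8 − (21.5)| = 36.70°.
A − B = 76.50 − 36.70 = 39.80°.

+39.80°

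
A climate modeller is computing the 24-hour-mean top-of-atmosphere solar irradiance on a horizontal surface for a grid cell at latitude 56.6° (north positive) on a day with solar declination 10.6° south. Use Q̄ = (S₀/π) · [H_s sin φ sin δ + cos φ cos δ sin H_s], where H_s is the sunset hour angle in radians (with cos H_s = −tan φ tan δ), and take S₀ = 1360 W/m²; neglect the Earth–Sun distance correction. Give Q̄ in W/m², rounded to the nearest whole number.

The sunset hour angle satisfies cos H_s = −tan φ tan δ = 0.2838, giving H_s = 73.51°. In radians, H_s = 1.2830.
H_s sin φ sin δ = 1.2830 × 0.8348 × -0.1840 = -0.1971.
cos φ cos δ sin H_s = 0.5505 × 0.9829 × 0.9589 = 0.5188.
Q̄ = (1360/π) × (-0.1971 + 0.5188) = 432.90 × 0.3217 = 139.26 W/m².

139 W/m²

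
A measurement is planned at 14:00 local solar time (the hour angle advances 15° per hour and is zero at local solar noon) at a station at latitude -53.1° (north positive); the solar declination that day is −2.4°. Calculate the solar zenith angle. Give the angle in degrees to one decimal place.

Hour angle H = 15° × (14 − 12) = 30.00°.
cos θ_z = sin φ sin δ + cos φ cos δ cos H = (-0.7997)(-0.0419) + (0.6004)(0.9991)(0.8660) = 0.5530.
θ_z = arccos(0.5530) = 56.43°.

56.4°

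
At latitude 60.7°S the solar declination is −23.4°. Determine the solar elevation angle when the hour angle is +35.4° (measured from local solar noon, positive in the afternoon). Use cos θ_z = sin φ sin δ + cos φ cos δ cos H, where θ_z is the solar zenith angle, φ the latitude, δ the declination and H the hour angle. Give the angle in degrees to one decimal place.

With φ = -60.7°, δ = -23.4°, H = 35.40°: sin φ sin δ = 0.3463, cos φ cos δ cos H = 0.3661, so cos θ_z = 0.7124.
θ_z = arccos(0.7124) = 44.57°, so the elevation is 90° − 44.57° = 45.43°.

45.4°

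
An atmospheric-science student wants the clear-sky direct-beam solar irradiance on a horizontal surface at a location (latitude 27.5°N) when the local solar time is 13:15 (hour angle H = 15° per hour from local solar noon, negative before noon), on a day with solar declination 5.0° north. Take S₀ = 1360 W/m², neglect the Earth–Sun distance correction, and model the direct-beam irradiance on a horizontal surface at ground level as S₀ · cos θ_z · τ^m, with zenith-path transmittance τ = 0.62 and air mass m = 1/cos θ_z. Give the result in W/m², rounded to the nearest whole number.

692 W/m²

Hour angle H = 15° × (13.25 − 12) = 18.75°.
With φ = 27.5°, δ = 5.0°, H = 18.75°: sin φ sin δ = 0.0402, cos φ cos δ cos H = 0.8367, so cos θ_z = 0.8769.
Air mass m = 1/cos θ_z = 1/0.8769 = 1.140; τ^m = 0.62^1.140 = 0.5799.
Surface direct beam = 1360 × 0.8769 × 0.5799 = 691.58 W/m².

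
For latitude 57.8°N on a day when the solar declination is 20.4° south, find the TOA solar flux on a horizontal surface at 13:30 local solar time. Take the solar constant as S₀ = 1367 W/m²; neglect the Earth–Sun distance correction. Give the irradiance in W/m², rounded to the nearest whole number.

Hour angle H = 15° × (13.5 − 12) = 22.50°.
cos θ_z = sin φ sin δ + cos φ cos δ cos H = (0.8462)(-0.3486) + (0.5329)(0.9373)(0.9239) = 0.1665.
Top-of-atmosphere irradiance = S₀ cos θ_z = 1367 × 0.1665 = 227.61 W/m².

228 W/m²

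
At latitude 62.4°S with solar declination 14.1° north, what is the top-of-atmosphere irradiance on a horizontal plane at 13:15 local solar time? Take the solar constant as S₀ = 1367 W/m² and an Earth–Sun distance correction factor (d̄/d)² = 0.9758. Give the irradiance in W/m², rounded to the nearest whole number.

280 W/m²

Hour angle H = 15° × (13.25 − 12) = 18.75°.
With φ = -62.4°, δ = 14.1°, H = 18.75°: sin φ sin δ = -0.2159, cos φ cos δ cos H = 0.4255, so cos θ_z = 0.2096.
Top-of-atmosphere irradiance = S₀ (d̄/d)² cos θ_z = 1367 × 0.9758 × 0.2096 = 279.59 W/m².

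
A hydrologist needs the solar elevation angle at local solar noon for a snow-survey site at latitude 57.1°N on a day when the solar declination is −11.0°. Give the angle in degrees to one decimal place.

21.9°

At local solar noon the hour angle is zero, so the elevation is 90° − |φ − δ| = 90° − |57.1° − (-11.0°)| = 90° − 68.1° = 21.9°.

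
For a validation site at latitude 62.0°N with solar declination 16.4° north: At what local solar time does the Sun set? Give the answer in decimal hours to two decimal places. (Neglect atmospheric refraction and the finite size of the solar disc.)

20.24 h

The sunset hour angle satisfies cos H_s = −tan φ tan δ = -0.5535, giving H_s = 123.61°.
Sunset is at 12 + H_s/15 = 12 + 8.241 = 20.241 h local solar time.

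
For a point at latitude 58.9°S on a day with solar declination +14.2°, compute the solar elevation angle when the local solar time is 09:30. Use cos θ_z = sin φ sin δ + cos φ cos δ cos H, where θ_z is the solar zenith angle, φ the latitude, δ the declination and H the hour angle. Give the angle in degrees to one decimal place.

10.8°

Hour angle H = 15° × (9.5 − 12) = -37.50°.
With φ = -58.9°, δ = 14.2°, H = -37.50°: sin φ sin δ = -0.2100, cos φ cos δ cos H = 0.3973, so cos θ_z = 0.1873.
θ_z = arccos(0.1873) = 79.20°, so the elevation is 90° − 79.20° = 10.80°.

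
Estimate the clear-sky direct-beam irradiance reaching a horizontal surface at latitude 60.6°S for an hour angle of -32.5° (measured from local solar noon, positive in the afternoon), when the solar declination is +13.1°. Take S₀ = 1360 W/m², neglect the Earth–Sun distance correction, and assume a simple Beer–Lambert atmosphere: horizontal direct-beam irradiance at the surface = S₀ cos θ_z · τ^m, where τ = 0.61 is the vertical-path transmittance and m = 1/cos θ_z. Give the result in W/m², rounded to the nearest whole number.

With φ = -60.6°, δ = 13.1°, H = -32.50°: sin φ sin δ = -0.1975, cos φ cos δ cos H = 0.4032, so cos θ_z = 0.2057.
Air mass m = 1/cos θ_z = 1/0.2057 = 4.861; τ^m = 0.61^4.861 = 0.0905.
Surface direct beam = 1360 × 0.2057 × 0.0905 = 25.32 W/m².

25 W/m²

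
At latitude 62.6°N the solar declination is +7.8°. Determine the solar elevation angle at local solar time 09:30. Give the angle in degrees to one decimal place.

28.8°

Hour angle H = 15° × (9.5 − 12) = -37.50°.
With φ = 62.6°, δ = 7.8°, H = -37.50°: sin φ sin δ = 0.1205, cos φ cos δ cos H = 0.3617, so cos θ_z = 0.4822.
θ_z = arccos(0.4822) = 61.17°, so the elevation is 90° − 61.17° = 28.83°.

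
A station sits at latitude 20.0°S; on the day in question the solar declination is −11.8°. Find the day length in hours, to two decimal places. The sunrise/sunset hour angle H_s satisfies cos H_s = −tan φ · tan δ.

cos H_s = −tan(-20.0°) · tan(-11.8°) = -0.0760, so H_s = arccos(-0.0760) = 94.36°.
Day length = 2 H_s / 15° h⁻¹ = 188.72° / 15 = 12.581 h.

12.58 hours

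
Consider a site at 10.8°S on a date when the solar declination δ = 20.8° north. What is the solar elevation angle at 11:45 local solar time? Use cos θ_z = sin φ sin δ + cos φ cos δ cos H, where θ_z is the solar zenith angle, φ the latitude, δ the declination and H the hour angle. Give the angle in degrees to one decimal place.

Hour angle H = 15° × (11.75 − 12) = -3.75°.
cos θ_z = sin(-10.8°) sin(20.8°) + cos(-10.8°) cos(20.8°) cos(-3.75°) = -0.0665 + 0.9163 = 0.8498.
θ_z = arccos(0.8498) = 31.81°, so the elevation is 90° − 31.81° = 58.19°.

58.2°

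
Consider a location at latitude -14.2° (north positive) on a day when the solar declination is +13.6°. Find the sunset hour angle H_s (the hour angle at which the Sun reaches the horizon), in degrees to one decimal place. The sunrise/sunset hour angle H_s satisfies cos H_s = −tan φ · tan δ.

The sunset hour angle satisfies cos H_s = −tan φ tan δ = 0.0612, giving H_s = 86.49°.

86.5°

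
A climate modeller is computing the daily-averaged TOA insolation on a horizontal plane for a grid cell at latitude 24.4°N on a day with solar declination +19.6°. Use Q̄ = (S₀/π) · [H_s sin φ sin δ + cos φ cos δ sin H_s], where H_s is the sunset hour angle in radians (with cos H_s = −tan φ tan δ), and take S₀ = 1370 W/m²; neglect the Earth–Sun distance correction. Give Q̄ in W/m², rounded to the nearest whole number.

474 W/m²

−tan φ tan δ = −(0.4536)(0.3561) = -0.1615; H_s = arccos(-0.1615) = 99.29°. In radians, H_s = 1.7329.
H_s sin φ sin δ = 1.7329 × 0.4131 × 0.3355 = 0.2402.
cos φ cos δ sin H_s = 0.9107 × 0.9421 × 0.9869 = 0.8467.
Q̄ = (1370/π) × (0.2402 + 0.8467) = 436.08 × 1.0869 = 473.98 W/m².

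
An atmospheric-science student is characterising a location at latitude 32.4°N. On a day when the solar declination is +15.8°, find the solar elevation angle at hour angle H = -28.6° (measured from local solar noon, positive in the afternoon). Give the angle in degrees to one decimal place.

cos θ_z = sin φ sin δ + cos φ cos δ cos H = (0.5358)(0.2723) + (0.8443)(0.9622)(0.8780) = 0.8592.
θ_z = arccos(0.8592) = 30.77°, so the elevation is 90° − 30.77° = 59.23°.

59.2°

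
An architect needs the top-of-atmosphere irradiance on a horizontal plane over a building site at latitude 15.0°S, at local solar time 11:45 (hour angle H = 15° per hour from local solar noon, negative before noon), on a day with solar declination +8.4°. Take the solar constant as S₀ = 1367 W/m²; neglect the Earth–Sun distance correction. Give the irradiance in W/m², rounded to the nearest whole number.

Hour angle H = 15° × (11.75 − 12) = -3.75°.
With φ = -15.0°, δ = 8.4°, H = -3.75°: sin φ sin δ = -0.0378, cos φ cos δ cos H = 0.9535, so cos θ_z = 0.9157.
Top-of-atmosphere irradiance = S₀ cos θ_z = 1367 × 0.9157 = 1251.76 W/m².

1252 W/m²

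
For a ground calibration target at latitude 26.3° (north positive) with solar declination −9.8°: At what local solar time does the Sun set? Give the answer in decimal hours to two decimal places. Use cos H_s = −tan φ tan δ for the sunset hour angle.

cos H_s = −tan(26.3°) · tan(-9.8°) = 0.0854, so H_s = arccos(0.0854) = 85.10°.
Sunset is at 12 + H_s/15 = 12 + 5.673 = 17.673 h local solar time.

17.67 h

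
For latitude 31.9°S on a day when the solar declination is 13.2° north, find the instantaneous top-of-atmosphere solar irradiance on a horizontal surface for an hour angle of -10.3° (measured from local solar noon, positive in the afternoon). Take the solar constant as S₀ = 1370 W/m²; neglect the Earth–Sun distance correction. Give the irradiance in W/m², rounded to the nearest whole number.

949 W/m²

cos θ_z = sin(-31.9°) sin(13.2°) + cos(-31.9°) cos(13.2°) cos(-10.30°) = -0.1207 + 0.8132 = 0.6925.
Top-of-atmosphere irradiance = S₀ cos θ_z = 1370 × 0.6925 = 948.73 W/m².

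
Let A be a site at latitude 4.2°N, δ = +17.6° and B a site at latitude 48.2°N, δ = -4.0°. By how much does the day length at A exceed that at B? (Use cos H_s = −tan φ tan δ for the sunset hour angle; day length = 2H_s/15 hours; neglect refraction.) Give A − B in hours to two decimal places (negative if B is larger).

+0.78 h

A: H_s = arccos(−tan 4.2° · tan 17.6°) = 91.33°, so 2H_s/15 = 12.1773 h.
B: H_s = arccos(−tan 48.2° · tan -4.0°) = 85.51°, so 2H_s/15 = 11.4013 h.
A − B = 12.1773 − 11.4013 = 0.7760 h.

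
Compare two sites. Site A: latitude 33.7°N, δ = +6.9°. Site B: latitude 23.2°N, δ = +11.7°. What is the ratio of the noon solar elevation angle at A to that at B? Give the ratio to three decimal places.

0.805

A: 90° − |33.7 − (6.9)| = 63.20°.
B: 90° − |23.2 − (11.7)| = 78.50°.
Ratio A/B = 63.2000 / 78.5000 = 0.8051.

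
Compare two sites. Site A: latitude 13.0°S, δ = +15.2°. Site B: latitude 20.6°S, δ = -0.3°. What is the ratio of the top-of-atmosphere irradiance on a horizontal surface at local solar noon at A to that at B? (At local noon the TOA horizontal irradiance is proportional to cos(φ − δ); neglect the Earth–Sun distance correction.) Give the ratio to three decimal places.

A: cos θ_z = cos(-13.0° − (15.2°)) = 0.8813.
B: cos θ_z = cos(-20.6° − (-0.3°)) = 0.9379.
Ratio A/B = 0.8813 / 0.9379 = 0.9397.

0.940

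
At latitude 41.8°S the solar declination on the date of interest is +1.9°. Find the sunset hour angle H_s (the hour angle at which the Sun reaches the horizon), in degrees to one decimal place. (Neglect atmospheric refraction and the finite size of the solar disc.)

−tan φ tan δ = −(-0.8941)(0.0332) = 0.0297; H_s = arccos(0.0297) = 88.30°.

88.3°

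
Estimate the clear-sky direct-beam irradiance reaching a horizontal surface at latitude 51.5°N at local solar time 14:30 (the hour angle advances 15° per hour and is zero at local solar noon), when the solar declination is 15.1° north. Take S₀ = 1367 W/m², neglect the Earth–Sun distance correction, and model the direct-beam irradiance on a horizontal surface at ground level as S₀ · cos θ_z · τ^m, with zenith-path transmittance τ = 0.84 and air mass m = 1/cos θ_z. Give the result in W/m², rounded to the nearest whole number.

Hour angle H = 15° × (14.5 − 12) = 37.50°.
With φ = 51.5°, δ = 15.1°, H = 37.50°: sin φ sin δ = 0.2039, cos φ cos δ cos H = 0.4768, so cos θ_z = 0.6807.
Air mass m = 1/cos θ_z = 1/0.6807 = 1.469; τ^m = 0.84^1.469 = 0.7740.
Surface direct beam = 1367 × 0.6807 × 0.7740 = 720.22 W/m².

720 W/m²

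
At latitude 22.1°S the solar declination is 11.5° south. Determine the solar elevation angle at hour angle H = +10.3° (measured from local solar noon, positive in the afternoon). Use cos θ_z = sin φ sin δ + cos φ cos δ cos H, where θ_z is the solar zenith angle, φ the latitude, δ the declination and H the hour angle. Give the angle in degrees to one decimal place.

cos θ_z = sin(-22.1°) sin(-11.5°) + cos(-22.1°) cos(-11.5°) cos(10.30°) = 0.0750 + 0.8933 = 0.9683.
θ_z = arccos(0.9683) = 14.47°, so the elevation is 90° − 14.47° = 75.53°.

75.5°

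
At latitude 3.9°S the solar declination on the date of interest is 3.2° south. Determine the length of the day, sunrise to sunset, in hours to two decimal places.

12.03 hours

cos H_s = −tan(-3.9°) · tan(-3.2°) = -0.0038, so H_s = arccos(-0.0038) = 90.22°.
Day length = 2 H_s / 15° h⁻¹ = 180.44° / 15 = 12.029 h.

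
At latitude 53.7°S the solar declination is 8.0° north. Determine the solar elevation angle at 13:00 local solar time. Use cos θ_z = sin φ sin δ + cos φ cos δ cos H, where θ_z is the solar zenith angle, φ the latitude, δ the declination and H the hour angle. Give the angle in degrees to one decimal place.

27.0°

Hour angle H = 15° × (13 − 12) = 15.00°.
cos θ_z = sin(-53.7°) sin(8.0°) + cos(-53.7°) cos(8.0°) cos(15.00°) = -0.1122 + 0.5663 = 0.4541.
θ_z = arccos(0.4541) = 62.99°, so the elevation is 90° − 62.99° = 27.01°.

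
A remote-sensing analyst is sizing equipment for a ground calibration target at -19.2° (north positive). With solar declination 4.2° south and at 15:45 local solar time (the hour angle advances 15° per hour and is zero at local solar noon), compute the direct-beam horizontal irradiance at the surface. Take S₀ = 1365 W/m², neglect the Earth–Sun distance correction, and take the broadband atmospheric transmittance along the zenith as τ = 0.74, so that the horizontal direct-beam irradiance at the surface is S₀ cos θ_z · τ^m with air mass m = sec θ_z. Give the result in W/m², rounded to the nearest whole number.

431 W/m²

Hour angle H = 15° × (15.75 − 12) = 56.25°.
cos θ_z = sin(-19.2°) sin(-4.2°) + cos(-19.2°) cos(-4.2°) cos(56.25°) = 0.0241 + 0.5233 = 0.5474.
Air mass m = 1/cos θ_z = 1/0.5474 = 1.827; τ^m = 0.74^1.827 = 0.5769.
Surface direct beam = 1365 × 0.5474 × 0.5769 = 431.06 W/m².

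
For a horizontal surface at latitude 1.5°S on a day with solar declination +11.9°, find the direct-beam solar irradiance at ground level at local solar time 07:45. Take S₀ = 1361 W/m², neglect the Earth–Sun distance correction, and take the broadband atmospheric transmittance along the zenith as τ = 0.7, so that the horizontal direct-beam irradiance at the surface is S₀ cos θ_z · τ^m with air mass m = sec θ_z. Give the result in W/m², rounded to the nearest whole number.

Hour angle H = 15° × (7.75 − 12) = -63.75°.
With φ = -1.5°, δ = 11.9°, H = -63.75°: sin φ sin δ = -0.0054, cos φ cos δ cos H = 0.4326, so cos θ_z = 0.4272.
Air mass m = 1/cos θ_z = 1/0.4272 = 2.341; τ^m = 0.7^2.341 = 0.4339.
Surface direct beam = 1361 × 0.4272 × 0.4339 = 252.28 W/m².

252 W/m²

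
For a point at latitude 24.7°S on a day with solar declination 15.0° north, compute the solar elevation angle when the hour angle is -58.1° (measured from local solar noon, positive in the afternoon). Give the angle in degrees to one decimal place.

20.8°

cos θ_z = sin φ sin δ + cos φ cos δ cos H = (-0.4179)(0.2588) + (0.9085)(0.9659)(0.5284) = 0.3555.
θ_z = arccos(0.3555) = 69.18°, so the elevation is 90° − 69.18° = 20.82°.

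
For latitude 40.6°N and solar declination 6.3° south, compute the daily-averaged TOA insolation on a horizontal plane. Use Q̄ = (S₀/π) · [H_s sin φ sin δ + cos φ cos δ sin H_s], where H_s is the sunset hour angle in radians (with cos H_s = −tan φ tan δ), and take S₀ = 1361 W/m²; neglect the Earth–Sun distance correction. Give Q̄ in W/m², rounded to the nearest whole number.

cos H_s = −tan(40.6°) · tan(-6.3°) = 0.0946, so H_s = arccos(0.0946) = 84.57°. In radians, H_s = 1.4760.
H_s sin φ sin δ = 1.4760 × 0.6508 × -0.1097 = -0.1054.
cos φ cos δ sin H_s = 0.7593 × 0.9940 × 0.9955 = 0.7513.
Q̄ = (1361/π) × (-0.1054 + 0.7513) = 433.22 × 0.6459 = 279.82 W/m².

280 W/m²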